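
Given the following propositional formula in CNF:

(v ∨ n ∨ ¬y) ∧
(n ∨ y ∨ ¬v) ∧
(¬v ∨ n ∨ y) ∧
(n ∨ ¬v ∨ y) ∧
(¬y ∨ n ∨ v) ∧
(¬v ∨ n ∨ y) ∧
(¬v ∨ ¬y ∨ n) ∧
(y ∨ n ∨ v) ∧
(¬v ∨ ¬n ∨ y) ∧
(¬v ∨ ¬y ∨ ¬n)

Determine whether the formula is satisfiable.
Yes

Yes, the formula is satisfiable.

One satisfying assignment is: n=True, y=False, v=False

Verification: With this assignment, all 10 clauses evaluate to true.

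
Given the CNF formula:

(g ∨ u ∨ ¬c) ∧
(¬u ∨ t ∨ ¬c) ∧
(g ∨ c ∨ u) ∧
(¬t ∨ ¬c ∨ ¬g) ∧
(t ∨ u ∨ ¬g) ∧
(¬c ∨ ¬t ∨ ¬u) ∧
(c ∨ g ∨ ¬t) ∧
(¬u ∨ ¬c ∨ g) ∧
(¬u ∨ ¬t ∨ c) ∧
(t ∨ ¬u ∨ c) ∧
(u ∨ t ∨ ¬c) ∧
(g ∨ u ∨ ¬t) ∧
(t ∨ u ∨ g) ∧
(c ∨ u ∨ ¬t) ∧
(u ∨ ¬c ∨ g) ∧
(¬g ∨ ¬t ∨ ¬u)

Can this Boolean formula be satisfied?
No

No, the formula is not satisfiable.

No assignment of truth values to the variables can make all 16 clauses true simultaneously.

The formula is UNSAT (unsatisfiable).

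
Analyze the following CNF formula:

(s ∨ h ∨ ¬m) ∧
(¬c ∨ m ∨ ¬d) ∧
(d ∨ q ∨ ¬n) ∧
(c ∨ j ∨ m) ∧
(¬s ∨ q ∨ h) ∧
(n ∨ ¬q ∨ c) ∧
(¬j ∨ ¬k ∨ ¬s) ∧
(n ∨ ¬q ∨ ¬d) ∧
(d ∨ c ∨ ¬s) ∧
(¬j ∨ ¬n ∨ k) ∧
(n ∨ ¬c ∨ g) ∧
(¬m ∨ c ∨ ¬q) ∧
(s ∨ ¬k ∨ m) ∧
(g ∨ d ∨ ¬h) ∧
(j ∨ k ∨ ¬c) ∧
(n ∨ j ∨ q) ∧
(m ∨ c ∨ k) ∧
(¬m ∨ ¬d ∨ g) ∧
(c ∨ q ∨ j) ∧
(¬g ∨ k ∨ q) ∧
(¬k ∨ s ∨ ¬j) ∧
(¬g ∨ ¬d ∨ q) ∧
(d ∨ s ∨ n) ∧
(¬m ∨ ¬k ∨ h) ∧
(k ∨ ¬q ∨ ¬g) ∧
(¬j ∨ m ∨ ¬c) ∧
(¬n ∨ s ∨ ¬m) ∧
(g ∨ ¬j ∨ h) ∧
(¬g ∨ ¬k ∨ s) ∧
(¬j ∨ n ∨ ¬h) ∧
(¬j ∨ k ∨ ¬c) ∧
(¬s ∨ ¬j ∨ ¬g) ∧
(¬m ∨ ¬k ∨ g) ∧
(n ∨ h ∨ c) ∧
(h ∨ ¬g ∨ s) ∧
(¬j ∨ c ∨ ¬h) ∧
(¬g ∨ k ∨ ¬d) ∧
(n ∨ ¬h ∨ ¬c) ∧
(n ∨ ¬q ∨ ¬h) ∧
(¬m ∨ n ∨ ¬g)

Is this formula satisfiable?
Yes

Yes, the formula is satisfiable.

One satisfying assignment is: j=False, h=False, q=True, g=False, d=False, c=True, n=True, k=True, s=True, m=False

Verification: With this assignment, all 40 clauses evaluate to true.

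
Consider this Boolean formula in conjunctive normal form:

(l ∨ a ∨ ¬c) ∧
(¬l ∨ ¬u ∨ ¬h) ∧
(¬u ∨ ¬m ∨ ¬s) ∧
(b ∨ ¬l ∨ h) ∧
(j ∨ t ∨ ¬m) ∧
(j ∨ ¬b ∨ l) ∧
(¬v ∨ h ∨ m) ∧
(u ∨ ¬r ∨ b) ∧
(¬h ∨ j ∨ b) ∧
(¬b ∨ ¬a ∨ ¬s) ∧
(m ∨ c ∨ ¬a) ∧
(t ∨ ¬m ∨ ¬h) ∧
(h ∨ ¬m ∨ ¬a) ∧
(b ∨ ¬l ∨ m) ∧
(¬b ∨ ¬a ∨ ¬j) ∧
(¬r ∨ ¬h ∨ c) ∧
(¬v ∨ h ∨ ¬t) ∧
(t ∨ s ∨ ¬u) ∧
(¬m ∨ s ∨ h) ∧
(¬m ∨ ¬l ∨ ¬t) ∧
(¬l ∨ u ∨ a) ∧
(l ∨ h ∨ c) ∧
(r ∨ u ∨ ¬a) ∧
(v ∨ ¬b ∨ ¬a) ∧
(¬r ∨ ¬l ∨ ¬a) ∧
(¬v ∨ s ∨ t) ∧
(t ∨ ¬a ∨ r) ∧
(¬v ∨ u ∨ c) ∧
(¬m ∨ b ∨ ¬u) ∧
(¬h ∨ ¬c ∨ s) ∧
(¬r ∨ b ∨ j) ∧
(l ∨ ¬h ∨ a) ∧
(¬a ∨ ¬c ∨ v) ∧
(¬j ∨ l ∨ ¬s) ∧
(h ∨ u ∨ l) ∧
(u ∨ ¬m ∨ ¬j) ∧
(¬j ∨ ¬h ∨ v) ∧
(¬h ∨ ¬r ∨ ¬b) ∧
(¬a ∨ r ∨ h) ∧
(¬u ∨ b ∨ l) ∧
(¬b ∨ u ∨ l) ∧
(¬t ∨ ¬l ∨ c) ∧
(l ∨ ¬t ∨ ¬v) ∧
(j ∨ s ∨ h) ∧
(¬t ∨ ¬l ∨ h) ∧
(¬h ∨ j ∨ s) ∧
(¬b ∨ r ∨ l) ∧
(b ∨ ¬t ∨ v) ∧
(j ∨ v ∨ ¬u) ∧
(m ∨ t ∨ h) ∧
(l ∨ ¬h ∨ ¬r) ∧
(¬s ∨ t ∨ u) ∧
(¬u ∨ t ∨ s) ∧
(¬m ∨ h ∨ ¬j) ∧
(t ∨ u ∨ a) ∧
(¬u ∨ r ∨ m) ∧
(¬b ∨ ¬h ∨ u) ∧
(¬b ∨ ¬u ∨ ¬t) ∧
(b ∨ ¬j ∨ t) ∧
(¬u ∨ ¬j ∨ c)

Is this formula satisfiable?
No

No, the formula is not satisfiable.

No assignment of truth values to the variables can make all 60 clauses true simultaneously.

The formula is UNSAT (unsatisfiable).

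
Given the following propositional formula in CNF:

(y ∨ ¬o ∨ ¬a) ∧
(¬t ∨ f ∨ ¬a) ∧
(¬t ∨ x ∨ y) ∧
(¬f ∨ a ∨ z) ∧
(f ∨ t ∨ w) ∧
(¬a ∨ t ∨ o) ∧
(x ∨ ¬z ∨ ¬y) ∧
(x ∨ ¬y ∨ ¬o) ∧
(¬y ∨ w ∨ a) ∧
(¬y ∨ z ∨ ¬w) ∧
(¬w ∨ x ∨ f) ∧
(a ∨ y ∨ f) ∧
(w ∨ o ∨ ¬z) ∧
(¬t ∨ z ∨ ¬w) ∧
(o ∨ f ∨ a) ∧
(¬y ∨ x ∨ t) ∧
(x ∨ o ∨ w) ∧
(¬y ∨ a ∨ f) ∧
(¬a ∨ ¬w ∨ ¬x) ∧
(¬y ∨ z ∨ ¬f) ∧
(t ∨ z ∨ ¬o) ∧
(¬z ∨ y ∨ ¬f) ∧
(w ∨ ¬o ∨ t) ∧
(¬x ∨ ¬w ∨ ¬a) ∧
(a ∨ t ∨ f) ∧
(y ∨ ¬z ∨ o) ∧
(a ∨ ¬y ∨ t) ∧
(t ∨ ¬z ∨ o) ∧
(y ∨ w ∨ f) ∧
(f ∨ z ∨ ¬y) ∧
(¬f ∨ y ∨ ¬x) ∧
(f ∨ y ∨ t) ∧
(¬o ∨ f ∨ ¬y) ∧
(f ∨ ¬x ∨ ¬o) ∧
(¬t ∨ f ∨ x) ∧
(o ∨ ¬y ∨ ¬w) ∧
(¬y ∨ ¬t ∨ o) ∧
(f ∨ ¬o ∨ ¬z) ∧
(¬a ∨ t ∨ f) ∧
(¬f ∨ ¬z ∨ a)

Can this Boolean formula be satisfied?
Yes

Yes, the formula is satisfiable.

One satisfying assignment is: o=True, f=True, y=True, t=True, z=True, w=False, a=True, x=True

Verification: With this assignment, all 40 clauses evaluate to true.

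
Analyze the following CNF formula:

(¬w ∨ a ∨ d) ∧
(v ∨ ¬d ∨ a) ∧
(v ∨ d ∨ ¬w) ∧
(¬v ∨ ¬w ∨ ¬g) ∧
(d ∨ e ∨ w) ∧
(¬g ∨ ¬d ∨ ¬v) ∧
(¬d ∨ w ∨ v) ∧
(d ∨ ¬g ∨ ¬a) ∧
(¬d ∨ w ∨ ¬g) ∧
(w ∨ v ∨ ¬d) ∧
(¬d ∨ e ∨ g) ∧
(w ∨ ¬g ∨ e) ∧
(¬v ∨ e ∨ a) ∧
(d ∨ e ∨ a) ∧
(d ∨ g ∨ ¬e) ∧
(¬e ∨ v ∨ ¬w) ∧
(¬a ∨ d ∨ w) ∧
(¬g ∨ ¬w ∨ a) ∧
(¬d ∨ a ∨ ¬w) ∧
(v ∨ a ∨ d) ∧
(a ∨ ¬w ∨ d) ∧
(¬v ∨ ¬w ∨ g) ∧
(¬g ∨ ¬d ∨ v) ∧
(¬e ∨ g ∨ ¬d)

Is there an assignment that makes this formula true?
Yes

Yes, the formula is satisfiable.

One satisfying assignment is: w=False, a=False, e=True, d=False, g=True, v=True

Verification: With this assignment, all 24 clauses evaluate to true.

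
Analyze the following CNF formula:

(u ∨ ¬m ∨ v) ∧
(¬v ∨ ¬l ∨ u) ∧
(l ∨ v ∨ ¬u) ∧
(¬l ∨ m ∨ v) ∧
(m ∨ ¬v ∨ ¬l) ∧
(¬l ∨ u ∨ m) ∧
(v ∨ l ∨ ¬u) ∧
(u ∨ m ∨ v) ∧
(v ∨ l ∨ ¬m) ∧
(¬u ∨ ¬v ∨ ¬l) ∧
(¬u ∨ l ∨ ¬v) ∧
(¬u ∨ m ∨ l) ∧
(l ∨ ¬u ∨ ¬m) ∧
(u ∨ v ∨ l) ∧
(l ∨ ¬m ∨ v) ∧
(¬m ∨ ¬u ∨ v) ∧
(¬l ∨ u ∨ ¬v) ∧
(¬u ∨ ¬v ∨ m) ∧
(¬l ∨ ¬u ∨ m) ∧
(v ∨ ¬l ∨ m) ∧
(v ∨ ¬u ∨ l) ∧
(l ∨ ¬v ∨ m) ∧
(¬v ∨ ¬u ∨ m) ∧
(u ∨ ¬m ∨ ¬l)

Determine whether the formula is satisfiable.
Yes

Yes, the formula is satisfiable.

One satisfying assignment is: v=True, m=True, l=False, u=False

Verification: With this assignment, all 24 clauses evaluate to true.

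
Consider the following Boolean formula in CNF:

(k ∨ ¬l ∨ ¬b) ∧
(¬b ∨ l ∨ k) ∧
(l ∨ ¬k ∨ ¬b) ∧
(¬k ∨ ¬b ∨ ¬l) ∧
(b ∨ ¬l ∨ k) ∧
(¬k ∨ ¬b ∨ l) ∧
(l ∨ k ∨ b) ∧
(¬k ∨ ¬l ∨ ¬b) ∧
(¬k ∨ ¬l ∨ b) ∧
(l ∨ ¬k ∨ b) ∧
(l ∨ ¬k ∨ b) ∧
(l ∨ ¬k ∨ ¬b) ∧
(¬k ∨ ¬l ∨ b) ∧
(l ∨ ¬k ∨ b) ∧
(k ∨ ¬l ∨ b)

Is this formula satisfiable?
No

No, the formula is not satisfiable.

No assignment of truth values to the variables can make all 15 clauses true simultaneously.

The formula is UNSAT (unsatisfiable).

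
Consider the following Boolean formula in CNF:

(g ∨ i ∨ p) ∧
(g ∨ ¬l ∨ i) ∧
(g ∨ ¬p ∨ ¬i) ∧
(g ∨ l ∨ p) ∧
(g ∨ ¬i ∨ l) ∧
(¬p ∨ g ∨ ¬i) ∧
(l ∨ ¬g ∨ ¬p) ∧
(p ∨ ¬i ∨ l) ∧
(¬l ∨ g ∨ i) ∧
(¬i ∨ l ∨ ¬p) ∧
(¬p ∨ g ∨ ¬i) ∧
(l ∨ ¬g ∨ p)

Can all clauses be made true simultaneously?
Yes

Yes, the formula is satisfiable.

One satisfying assignment is: g=False, l=False, i=False, p=True

Verification: With this assignment, all 12 clauses evaluate to true.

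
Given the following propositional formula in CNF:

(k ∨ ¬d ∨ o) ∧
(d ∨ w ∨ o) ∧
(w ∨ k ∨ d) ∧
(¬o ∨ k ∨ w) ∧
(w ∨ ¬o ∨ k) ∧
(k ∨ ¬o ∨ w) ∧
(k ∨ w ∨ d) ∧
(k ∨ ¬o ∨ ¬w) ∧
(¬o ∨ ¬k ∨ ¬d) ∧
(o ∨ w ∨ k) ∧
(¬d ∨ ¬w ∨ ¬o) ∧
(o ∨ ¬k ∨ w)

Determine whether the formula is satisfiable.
Yes

Yes, the formula is satisfiable.

One satisfying assignment is: w=False, o=True, k=True, d=False

Verification: With this assignment, all 12 clauses evaluate to true.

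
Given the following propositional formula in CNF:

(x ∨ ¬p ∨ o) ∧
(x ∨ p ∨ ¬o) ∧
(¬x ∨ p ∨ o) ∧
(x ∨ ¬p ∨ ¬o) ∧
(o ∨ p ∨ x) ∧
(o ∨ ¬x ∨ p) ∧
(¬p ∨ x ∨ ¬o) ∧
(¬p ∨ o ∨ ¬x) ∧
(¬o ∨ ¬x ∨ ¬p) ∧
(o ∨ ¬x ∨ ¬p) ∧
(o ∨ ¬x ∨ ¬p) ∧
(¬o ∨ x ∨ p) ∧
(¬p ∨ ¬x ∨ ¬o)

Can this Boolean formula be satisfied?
Yes

Yes, the formula is satisfiable.

One satisfying assignment is: p=False, x=True, o=True

Verification: With this assignment, all 13 clauses evaluate to true.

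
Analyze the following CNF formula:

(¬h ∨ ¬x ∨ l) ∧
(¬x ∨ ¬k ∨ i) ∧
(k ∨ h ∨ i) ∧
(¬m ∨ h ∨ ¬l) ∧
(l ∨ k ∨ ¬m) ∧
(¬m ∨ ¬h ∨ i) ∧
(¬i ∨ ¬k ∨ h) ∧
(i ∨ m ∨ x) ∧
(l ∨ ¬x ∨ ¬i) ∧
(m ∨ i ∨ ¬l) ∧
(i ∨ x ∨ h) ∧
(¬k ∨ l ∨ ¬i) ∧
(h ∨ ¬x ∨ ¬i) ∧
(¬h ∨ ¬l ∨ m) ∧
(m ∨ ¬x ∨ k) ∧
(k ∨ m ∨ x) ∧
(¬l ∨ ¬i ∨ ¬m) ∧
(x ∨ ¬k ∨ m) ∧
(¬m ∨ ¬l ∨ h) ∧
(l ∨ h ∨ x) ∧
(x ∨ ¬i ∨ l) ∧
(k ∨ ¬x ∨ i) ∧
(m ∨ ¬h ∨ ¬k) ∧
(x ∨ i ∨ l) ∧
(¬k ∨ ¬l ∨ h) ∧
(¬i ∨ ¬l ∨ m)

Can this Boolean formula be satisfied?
No

No, the formula is not satisfiable.

No assignment of truth values to the variables can make all 26 clauses true simultaneously.

The formula is UNSAT (unsatisfiable).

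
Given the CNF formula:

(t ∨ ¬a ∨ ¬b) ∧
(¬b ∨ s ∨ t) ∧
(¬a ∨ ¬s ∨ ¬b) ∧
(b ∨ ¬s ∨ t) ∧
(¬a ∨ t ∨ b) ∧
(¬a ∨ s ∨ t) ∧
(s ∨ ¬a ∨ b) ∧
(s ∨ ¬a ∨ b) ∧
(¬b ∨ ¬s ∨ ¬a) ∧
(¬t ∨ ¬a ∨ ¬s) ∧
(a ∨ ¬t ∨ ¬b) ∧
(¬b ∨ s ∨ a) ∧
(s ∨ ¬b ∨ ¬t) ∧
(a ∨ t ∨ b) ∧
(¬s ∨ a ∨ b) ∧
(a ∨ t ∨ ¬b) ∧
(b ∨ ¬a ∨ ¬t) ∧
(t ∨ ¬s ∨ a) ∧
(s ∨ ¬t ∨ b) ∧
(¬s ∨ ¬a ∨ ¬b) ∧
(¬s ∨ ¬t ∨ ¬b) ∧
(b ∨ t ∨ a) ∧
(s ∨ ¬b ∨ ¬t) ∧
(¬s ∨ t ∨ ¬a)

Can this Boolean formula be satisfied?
No

No, the formula is not satisfiable.

No assignment of truth values to the variables can make all 24 clauses true simultaneously.

The formula is UNSAT (unsatisfiable).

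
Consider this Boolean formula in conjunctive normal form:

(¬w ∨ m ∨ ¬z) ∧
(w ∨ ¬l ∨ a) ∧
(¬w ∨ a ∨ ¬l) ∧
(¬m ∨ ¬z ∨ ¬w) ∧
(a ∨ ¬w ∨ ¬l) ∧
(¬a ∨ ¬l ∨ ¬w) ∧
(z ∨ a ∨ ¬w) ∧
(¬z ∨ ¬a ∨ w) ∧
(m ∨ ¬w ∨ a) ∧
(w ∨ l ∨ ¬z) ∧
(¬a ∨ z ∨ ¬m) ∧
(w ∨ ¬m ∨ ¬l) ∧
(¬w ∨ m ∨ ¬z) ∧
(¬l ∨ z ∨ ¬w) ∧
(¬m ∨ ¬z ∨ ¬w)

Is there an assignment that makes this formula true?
Yes

Yes, the formula is satisfiable.

One satisfying assignment is: a=False, w=False, l=False, z=False, m=False

Verification: With this assignment, all 15 clauses evaluate to true.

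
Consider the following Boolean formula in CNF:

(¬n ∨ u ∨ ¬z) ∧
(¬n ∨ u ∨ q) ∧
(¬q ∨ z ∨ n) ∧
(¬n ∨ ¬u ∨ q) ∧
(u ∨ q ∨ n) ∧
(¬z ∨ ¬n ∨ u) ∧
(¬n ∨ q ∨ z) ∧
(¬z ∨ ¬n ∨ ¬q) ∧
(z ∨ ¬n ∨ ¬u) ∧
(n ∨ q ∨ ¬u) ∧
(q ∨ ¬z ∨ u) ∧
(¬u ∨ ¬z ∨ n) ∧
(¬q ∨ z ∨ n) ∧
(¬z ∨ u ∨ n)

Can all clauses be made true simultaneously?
Yes

Yes, the formula is satisfiable.

One satisfying assignment is: n=True, z=False, u=False, q=True

Verification: With this assignment, all 14 clauses evaluate to true.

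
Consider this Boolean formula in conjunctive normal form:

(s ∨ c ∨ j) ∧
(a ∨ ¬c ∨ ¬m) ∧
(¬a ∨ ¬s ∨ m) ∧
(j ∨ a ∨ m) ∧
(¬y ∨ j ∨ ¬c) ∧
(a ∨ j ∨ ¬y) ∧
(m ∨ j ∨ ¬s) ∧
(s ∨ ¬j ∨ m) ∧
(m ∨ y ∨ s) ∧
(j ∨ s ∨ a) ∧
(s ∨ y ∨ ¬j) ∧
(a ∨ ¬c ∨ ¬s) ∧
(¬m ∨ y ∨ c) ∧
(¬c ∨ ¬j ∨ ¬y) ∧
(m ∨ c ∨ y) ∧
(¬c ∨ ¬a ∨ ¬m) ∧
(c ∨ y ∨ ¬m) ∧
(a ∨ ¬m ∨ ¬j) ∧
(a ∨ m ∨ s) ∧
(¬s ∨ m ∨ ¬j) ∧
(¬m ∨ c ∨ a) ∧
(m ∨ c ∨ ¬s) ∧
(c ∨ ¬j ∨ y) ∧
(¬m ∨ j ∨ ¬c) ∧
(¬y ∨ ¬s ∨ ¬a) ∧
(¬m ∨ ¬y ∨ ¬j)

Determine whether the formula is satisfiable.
No

No, the formula is not satisfiable.

No assignment of truth values to the variables can make all 26 clauses true simultaneously.

The formula is UNSAT (unsatisfiable).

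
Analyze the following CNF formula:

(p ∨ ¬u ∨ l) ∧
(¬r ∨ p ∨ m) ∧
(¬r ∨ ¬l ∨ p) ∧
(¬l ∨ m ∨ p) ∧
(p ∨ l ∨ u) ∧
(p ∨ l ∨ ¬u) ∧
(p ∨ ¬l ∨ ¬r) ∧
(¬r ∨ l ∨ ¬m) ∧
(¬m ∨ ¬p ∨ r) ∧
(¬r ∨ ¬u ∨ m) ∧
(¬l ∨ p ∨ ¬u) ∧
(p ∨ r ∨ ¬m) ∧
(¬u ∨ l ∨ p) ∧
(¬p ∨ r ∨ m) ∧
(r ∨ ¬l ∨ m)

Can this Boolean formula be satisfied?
Yes

Yes, the formula is satisfiable.

One satisfying assignment is: m=False, p=True, r=True, u=False, l=False

Verification: With this assignment, all 15 clauses evaluate to true.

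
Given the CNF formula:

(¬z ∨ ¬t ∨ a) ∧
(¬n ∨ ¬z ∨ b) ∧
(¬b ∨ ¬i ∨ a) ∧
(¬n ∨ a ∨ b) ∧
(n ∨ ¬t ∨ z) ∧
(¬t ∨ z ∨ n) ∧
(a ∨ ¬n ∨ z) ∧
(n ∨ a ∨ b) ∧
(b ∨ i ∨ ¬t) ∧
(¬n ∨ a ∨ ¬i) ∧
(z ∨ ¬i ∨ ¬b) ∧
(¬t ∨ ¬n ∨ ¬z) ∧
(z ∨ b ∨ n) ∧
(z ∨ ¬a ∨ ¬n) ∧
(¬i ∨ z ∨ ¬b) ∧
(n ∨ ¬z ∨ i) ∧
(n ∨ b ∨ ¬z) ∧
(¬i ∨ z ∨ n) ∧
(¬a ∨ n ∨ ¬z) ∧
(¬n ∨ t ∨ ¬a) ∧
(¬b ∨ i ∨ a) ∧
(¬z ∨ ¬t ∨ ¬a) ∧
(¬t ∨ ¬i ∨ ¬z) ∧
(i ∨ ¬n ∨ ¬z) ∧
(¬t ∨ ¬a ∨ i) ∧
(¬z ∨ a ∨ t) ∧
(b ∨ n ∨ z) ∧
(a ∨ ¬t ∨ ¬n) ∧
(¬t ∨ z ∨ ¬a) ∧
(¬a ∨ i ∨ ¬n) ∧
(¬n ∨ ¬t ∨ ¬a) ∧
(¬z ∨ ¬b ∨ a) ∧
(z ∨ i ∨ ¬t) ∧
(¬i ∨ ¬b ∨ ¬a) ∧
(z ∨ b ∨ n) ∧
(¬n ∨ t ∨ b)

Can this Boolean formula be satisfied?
Yes

Yes, the formula is satisfiable.

One satisfying assignment is: i=False, t=False, b=True, a=True, n=False, z=False

Verification: With this assignment, all 36 clauses evaluate to true.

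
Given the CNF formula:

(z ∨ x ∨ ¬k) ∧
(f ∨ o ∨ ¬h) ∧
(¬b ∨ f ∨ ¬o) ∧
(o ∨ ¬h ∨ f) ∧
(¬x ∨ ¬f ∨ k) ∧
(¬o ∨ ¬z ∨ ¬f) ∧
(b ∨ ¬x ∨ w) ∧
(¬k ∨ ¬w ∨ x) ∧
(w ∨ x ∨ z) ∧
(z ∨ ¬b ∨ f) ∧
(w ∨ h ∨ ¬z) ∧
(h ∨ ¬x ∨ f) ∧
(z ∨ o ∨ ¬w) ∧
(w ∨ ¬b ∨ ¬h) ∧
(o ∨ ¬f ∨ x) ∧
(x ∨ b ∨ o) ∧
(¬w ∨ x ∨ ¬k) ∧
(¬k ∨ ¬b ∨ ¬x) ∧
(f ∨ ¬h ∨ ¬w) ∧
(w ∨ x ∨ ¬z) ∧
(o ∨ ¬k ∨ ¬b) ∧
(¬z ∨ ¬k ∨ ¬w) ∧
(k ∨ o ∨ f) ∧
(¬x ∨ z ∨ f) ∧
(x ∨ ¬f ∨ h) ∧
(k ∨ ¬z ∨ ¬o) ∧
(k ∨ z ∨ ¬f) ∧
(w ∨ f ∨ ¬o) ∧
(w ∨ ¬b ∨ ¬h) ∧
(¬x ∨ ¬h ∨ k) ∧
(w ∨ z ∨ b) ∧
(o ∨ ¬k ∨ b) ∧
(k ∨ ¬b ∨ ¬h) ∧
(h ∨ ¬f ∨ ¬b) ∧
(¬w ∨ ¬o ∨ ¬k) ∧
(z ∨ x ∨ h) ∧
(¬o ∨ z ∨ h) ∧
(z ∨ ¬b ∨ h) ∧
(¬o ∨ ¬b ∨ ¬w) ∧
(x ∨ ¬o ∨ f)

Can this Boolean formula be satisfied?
No

No, the formula is not satisfiable.

No assignment of truth values to the variables can make all 40 clauses true simultaneously.

The formula is UNSAT (unsatisfiable).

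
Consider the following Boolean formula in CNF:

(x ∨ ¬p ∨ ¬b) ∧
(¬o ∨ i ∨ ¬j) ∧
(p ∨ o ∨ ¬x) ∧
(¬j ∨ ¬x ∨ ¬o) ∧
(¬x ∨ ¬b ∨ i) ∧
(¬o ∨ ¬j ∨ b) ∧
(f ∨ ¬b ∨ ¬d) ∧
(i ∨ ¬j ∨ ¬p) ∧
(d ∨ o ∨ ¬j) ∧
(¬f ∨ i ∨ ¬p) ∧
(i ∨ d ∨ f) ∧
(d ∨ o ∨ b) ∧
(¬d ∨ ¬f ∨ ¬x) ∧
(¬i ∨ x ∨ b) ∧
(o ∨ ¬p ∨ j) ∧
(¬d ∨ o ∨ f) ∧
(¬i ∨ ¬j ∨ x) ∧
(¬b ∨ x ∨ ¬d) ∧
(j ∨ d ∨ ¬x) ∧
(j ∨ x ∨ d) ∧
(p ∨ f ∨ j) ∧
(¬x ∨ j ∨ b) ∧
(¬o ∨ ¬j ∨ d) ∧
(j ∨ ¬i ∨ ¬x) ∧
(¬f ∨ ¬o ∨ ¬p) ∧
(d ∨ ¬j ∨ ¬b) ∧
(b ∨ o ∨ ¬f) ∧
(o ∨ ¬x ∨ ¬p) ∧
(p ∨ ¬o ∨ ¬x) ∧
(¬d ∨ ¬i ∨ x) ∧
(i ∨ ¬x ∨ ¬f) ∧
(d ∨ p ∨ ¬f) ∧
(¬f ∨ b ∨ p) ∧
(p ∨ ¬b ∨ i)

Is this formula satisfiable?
Yes

Yes, the formula is satisfiable.

One satisfying assignment is: o=True, p=True, j=False, b=False, f=False, d=True, x=False, i=False

Verification: With this assignment, all 34 clauses evaluate to true.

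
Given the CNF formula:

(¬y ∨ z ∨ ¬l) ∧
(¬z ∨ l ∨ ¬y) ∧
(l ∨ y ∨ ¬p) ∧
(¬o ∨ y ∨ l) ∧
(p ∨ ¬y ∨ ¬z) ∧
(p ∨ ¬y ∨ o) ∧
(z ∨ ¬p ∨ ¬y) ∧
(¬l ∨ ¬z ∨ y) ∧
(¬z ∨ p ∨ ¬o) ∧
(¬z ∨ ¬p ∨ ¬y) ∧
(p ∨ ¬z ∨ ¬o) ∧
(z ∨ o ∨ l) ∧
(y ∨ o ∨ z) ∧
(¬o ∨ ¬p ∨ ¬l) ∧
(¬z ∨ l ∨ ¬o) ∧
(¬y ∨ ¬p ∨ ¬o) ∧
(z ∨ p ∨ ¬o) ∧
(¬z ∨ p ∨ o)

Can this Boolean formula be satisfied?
No

No, the formula is not satisfiable.

No assignment of truth values to the variables can make all 18 clauses true simultaneously.

The formula is UNSAT (unsatisfiable).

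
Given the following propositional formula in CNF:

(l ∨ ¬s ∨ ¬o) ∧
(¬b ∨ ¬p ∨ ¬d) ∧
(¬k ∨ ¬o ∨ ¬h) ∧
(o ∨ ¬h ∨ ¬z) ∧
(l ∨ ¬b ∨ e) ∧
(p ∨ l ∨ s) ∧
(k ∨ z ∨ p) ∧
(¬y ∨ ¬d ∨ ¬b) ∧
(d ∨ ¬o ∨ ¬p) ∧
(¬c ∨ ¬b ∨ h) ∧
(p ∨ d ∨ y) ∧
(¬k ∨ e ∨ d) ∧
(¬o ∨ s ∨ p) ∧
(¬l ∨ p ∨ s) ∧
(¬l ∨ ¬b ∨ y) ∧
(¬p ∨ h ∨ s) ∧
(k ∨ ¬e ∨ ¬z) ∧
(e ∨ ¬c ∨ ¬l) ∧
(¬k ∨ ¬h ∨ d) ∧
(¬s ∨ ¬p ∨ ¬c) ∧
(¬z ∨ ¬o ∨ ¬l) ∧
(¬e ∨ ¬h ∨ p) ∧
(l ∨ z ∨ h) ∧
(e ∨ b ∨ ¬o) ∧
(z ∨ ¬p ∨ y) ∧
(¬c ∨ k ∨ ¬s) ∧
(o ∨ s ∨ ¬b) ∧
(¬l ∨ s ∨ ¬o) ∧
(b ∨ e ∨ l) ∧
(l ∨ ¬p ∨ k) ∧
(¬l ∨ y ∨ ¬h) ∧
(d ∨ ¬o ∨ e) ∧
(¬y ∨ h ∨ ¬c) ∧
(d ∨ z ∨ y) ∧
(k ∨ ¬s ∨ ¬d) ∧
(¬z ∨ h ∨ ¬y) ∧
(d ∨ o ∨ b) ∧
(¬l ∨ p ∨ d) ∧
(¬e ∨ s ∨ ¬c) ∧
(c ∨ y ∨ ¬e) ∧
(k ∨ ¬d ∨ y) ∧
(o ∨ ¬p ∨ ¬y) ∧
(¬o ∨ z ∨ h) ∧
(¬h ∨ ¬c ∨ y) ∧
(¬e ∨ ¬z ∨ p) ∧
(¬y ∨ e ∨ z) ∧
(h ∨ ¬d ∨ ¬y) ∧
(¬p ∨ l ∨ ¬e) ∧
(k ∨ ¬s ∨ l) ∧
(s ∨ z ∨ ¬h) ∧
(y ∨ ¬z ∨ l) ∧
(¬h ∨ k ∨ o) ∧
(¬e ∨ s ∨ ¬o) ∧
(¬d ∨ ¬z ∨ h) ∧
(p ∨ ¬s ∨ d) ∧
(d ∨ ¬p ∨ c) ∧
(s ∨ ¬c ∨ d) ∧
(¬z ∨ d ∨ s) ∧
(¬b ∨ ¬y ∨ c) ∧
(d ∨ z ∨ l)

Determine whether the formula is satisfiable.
Yes

Yes, the formula is satisfiable.

One satisfying assignment is: b=False, k=True, o=False, d=True, c=False, e=False, h=False, z=False, s=True, y=False, p=False, l=True

Verification: With this assignment, all 60 clauses evaluate to true.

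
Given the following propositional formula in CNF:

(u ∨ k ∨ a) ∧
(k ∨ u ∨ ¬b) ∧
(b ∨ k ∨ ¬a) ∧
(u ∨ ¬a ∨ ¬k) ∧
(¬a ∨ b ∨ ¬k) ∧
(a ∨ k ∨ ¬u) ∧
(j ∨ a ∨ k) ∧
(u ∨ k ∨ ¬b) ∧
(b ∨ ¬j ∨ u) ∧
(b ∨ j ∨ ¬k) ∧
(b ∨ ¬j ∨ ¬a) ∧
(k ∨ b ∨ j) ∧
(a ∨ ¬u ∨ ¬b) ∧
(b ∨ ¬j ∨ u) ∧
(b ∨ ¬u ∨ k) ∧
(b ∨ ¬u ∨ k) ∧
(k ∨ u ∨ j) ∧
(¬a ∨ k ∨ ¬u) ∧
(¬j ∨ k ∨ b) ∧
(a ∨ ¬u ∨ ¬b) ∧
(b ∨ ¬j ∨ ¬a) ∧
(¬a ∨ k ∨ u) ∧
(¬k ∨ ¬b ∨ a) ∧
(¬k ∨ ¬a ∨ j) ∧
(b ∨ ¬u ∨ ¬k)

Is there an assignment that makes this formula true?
Yes

Yes, the formula is satisfiable.

One satisfying assignment is: u=True, j=True, k=True, a=True, b=True

Verification: With this assignment, all 25 clauses evaluate to true.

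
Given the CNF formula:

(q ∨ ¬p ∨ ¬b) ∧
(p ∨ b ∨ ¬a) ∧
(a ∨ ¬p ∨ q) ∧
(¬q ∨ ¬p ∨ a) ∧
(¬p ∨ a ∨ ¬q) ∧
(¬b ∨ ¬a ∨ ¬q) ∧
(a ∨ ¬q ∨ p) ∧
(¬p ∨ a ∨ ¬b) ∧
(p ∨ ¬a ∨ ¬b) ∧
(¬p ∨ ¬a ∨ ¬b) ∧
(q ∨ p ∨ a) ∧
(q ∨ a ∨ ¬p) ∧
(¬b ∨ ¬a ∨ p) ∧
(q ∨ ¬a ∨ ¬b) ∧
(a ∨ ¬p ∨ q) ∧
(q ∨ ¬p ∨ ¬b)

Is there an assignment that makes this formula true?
Yes

Yes, the formula is satisfiable.

One satisfying assignment is: b=False, a=True, p=True, q=True

Verification: With this assignment, all 16 clauses evaluate to true.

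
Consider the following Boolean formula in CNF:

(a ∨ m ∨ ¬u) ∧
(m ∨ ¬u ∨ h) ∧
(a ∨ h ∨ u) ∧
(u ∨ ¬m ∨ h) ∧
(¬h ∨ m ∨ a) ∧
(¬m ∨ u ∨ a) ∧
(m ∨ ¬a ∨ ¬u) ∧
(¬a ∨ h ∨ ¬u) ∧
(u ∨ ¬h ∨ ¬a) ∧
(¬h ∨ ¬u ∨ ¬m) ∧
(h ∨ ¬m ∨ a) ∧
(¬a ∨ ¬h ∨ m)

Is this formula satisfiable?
Yes

Yes, the formula is satisfiable.

One satisfying assignment is: h=False, u=False, m=False, a=True

Verification: With this assignment, all 12 clauses evaluate to true.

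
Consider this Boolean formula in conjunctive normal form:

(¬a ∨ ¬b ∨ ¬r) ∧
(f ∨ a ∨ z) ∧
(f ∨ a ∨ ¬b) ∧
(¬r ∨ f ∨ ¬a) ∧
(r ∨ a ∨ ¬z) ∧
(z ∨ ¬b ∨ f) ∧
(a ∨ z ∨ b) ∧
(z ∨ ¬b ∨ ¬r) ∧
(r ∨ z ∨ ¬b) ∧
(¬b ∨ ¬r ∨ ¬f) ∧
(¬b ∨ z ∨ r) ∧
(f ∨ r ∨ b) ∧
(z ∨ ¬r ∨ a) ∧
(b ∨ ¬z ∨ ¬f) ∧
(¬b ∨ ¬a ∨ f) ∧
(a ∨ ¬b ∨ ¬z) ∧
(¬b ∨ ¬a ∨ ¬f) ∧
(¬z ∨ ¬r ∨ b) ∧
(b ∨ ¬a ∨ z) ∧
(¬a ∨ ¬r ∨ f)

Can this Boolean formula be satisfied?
No

No, the formula is not satisfiable.

No assignment of truth values to the variables can make all 20 clauses true simultaneously.

The formula is UNSAT (unsatisfiable).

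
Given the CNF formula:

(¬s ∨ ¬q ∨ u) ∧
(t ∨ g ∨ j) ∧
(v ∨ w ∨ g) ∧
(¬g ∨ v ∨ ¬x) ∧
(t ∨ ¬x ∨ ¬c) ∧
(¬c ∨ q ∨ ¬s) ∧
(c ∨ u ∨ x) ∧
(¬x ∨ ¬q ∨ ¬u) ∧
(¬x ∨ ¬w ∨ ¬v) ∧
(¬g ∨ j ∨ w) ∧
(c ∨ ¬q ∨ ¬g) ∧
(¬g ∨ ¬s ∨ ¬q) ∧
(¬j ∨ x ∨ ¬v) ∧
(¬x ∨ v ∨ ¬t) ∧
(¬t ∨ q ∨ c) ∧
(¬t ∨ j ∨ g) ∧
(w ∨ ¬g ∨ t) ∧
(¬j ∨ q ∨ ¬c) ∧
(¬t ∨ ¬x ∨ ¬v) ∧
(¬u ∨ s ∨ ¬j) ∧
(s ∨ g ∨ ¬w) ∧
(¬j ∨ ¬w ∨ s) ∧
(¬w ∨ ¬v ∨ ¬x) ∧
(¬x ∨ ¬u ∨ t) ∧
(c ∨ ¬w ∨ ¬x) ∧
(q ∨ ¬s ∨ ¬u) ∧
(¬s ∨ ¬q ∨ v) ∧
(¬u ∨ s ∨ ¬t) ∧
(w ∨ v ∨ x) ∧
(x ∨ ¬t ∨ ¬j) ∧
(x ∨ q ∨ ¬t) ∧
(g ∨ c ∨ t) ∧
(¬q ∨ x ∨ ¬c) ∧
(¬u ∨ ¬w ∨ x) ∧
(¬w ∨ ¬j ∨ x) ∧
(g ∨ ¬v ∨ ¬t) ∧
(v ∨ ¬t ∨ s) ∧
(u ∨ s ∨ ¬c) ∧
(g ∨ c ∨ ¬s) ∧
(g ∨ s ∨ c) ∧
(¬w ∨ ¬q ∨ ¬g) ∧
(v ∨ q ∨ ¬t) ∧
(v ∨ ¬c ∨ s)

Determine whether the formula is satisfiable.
No

No, the formula is not satisfiable.

No assignment of truth values to the variables can make all 43 clauses true simultaneously.

The formula is UNSAT (unsatisfiable).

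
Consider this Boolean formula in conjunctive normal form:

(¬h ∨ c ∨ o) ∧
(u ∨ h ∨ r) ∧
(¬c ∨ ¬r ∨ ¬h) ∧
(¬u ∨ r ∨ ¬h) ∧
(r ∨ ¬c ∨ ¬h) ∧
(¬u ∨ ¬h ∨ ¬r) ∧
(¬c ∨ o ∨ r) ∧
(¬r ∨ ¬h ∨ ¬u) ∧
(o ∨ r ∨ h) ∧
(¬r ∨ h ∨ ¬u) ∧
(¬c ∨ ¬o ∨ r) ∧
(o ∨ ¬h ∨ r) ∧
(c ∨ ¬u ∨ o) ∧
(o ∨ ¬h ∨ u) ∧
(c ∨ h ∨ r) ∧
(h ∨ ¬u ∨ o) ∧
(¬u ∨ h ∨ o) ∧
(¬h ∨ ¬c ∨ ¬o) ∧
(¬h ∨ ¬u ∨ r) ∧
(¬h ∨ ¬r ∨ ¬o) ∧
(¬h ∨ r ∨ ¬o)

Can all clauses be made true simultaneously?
Yes

Yes, the formula is satisfiable.

One satisfying assignment is: c=False, u=False, r=True, h=False, o=False

Verification: With this assignment, all 21 clauses evaluate to true.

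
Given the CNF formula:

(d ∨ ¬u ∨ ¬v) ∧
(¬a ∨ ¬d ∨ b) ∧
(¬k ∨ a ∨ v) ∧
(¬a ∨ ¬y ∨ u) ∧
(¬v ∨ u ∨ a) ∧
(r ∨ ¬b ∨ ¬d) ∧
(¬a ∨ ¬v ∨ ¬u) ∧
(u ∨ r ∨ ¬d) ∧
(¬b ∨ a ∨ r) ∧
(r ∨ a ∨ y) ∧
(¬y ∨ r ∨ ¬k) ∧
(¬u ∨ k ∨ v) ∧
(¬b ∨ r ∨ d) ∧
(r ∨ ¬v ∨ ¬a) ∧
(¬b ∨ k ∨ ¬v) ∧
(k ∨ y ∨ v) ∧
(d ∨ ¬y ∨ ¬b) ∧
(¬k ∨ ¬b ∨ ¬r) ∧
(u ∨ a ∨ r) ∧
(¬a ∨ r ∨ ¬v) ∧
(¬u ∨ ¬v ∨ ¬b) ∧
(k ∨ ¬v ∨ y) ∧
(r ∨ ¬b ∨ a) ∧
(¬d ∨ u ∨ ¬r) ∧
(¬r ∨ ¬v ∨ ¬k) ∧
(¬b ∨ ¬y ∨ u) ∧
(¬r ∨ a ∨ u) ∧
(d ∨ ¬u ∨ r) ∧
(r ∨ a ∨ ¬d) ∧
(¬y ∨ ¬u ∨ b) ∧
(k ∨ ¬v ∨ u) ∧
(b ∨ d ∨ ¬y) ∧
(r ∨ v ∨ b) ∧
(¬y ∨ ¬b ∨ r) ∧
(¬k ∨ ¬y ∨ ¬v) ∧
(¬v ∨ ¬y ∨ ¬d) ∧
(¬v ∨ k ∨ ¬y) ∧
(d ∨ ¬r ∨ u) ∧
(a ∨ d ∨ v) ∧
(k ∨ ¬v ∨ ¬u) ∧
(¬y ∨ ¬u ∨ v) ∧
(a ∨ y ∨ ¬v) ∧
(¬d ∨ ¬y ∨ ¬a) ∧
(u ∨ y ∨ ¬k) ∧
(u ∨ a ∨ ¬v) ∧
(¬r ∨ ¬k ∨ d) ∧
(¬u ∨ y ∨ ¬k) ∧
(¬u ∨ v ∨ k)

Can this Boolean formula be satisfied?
No

No, the formula is not satisfiable.

No assignment of truth values to the variables can make all 48 clauses true simultaneously.

The formula is UNSAT (unsatisfiable).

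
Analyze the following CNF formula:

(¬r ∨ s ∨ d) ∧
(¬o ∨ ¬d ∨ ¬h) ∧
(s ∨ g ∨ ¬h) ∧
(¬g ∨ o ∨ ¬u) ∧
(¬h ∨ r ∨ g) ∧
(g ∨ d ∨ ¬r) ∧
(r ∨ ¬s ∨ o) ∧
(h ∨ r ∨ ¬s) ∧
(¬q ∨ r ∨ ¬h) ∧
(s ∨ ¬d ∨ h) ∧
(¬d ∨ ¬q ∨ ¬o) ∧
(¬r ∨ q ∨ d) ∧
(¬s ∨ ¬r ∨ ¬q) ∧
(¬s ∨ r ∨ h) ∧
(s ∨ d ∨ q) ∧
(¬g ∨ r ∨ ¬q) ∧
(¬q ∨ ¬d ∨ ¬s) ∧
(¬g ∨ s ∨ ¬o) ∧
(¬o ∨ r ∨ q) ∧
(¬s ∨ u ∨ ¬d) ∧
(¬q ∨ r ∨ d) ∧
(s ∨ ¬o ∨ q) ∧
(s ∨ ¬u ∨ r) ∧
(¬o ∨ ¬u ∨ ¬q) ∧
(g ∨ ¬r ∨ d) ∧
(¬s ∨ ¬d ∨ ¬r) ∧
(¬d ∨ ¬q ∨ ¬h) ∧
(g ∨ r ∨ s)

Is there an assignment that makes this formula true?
Yes

Yes, the formula is satisfiable.

One satisfying assignment is: h=True, d=True, s=False, u=False, q=False, g=True, o=False, r=False

Verification: With this assignment, all 28 clauses evaluate to true.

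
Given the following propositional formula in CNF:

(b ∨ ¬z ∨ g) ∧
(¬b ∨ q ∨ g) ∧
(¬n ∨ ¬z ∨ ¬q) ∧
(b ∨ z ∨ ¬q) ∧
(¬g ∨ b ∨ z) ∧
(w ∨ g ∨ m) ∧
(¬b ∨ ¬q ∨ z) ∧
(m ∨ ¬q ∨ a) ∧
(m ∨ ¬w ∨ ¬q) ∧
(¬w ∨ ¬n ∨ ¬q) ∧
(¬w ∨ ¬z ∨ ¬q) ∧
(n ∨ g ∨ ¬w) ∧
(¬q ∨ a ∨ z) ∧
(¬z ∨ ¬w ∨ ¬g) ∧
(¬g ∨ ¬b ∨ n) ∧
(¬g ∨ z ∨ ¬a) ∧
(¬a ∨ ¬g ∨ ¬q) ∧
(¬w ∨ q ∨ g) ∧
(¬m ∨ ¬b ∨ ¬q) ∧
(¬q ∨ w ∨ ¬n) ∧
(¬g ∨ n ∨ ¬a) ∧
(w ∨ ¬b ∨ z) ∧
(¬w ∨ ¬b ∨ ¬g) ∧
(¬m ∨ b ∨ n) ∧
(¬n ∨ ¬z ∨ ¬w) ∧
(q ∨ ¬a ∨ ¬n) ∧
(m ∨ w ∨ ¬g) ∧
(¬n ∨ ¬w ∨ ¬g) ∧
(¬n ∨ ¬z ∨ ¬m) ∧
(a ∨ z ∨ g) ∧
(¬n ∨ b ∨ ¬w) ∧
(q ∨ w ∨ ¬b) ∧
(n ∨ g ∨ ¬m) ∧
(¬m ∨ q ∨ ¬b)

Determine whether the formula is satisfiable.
No

No, the formula is not satisfiable.

No assignment of truth values to the variables can make all 34 clauses true simultaneously.

The formula is UNSAT (unsatisfiable).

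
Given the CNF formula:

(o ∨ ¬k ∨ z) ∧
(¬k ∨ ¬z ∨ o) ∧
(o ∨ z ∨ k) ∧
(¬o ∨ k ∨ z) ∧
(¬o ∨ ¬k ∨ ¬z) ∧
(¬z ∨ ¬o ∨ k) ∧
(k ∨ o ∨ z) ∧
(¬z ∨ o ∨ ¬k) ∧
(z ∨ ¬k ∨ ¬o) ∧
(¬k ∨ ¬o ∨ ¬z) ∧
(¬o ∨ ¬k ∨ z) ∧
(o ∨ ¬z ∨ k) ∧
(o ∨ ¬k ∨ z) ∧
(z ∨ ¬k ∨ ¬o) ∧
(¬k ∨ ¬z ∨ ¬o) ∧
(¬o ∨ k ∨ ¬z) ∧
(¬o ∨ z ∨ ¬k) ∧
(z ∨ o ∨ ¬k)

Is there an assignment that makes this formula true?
No

No, the formula is not satisfiable.

No assignment of truth values to the variables can make all 18 clauses true simultaneously.

The formula is UNSAT (unsatisfiable).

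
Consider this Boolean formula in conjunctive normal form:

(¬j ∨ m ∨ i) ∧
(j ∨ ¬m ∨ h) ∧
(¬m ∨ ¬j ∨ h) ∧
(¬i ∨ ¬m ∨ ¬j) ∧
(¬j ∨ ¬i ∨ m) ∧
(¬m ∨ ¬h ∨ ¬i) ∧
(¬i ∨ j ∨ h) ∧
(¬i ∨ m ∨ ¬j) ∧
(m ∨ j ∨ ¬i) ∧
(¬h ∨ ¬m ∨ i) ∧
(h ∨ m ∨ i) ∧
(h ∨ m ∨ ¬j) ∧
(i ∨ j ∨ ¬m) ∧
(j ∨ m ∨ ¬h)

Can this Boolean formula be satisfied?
No

No, the formula is not satisfiable.

No assignment of truth values to the variables can make all 14 clauses true simultaneously.

The formula is UNSAT (unsatisfiable).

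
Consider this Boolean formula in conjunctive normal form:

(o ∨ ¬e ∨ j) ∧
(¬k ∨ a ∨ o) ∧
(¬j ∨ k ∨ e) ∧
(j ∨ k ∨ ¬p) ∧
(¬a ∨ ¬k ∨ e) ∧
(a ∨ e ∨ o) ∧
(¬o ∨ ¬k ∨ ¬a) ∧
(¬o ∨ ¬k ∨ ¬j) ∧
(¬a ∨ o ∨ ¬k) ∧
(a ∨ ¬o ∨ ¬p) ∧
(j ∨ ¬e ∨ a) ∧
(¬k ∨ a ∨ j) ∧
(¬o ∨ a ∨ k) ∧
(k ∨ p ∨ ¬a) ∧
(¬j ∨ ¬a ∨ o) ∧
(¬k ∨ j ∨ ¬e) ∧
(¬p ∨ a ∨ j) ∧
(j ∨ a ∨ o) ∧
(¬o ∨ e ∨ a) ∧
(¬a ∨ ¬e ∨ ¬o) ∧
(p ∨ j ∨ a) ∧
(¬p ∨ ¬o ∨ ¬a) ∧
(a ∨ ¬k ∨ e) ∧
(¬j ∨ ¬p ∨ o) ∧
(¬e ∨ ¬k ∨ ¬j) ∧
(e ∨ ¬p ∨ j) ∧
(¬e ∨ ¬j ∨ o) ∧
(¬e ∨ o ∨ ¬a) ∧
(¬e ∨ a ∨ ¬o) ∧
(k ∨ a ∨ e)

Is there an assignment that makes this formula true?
No

No, the formula is not satisfiable.

No assignment of truth values to the variables can make all 30 clauses true simultaneously.

The formula is UNSAT (unsatisfiable).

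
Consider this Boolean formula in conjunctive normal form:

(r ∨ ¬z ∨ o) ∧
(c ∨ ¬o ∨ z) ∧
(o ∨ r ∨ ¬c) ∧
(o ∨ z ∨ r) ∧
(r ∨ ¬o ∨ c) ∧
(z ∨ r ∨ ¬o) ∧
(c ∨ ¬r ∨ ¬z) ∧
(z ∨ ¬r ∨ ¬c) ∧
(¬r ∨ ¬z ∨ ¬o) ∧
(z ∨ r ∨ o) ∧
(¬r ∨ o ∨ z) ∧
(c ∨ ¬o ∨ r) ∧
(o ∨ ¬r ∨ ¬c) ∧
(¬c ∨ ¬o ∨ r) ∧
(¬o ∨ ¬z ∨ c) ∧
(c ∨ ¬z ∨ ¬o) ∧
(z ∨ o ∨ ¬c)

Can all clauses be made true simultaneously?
No

No, the formula is not satisfiable.

No assignment of truth values to the variables can make all 17 clauses true simultaneously.

The formula is UNSAT (unsatisfiable).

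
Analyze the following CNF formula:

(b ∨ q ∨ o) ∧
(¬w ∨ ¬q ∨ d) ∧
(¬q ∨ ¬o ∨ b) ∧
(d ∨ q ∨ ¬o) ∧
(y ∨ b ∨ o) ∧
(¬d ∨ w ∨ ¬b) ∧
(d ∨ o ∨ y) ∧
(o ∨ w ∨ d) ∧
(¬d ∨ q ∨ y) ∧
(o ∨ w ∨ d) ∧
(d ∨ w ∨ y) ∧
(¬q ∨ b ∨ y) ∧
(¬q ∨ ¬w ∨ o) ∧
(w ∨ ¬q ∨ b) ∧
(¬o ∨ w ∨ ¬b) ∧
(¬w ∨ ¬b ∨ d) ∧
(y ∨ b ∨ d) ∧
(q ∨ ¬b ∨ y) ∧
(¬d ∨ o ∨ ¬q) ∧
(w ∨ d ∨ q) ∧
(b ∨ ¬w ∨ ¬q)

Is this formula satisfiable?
Yes

Yes, the formula is satisfiable.

One satisfying assignment is: d=True, q=False, w=False, o=True, y=True, b=False

Verification: With this assignment, all 21 clauses evaluate to true.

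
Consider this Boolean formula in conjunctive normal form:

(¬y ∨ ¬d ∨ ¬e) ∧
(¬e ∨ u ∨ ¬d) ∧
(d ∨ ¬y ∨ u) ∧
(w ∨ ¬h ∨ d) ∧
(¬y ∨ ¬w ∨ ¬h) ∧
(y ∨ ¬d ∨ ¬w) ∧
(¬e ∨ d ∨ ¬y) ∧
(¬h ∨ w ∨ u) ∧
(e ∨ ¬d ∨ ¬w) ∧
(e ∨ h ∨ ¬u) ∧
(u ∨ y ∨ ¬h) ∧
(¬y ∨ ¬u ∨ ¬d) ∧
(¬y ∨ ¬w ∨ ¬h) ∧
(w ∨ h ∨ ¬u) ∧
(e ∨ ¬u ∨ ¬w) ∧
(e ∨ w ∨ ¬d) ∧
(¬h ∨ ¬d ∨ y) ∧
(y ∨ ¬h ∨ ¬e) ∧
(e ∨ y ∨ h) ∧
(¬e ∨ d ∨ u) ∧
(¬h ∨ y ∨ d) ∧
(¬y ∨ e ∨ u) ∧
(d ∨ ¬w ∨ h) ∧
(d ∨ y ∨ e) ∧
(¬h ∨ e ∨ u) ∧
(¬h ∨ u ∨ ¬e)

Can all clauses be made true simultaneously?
No

No, the formula is not satisfiable.

No assignment of truth values to the variables can make all 26 clauses true simultaneously.

The formula is UNSAT (unsatisfiable).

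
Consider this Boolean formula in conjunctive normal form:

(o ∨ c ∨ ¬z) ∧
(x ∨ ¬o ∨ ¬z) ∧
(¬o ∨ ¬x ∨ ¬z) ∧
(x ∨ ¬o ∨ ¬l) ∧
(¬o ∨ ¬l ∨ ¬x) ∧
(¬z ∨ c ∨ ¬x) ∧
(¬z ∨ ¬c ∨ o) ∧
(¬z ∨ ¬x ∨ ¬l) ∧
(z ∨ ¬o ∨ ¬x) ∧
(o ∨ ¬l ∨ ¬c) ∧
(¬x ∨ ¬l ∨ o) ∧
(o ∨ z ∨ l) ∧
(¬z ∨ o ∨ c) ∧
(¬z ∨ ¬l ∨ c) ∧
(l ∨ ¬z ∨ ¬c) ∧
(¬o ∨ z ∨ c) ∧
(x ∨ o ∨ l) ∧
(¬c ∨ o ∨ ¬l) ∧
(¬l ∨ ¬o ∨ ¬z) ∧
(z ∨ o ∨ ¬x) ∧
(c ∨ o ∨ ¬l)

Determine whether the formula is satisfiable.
Yes

Yes, the formula is satisfiable.

One satisfying assignment is: x=False, o=True, c=True, z=False, l=False

Verification: With this assignment, all 21 clauses evaluate to true.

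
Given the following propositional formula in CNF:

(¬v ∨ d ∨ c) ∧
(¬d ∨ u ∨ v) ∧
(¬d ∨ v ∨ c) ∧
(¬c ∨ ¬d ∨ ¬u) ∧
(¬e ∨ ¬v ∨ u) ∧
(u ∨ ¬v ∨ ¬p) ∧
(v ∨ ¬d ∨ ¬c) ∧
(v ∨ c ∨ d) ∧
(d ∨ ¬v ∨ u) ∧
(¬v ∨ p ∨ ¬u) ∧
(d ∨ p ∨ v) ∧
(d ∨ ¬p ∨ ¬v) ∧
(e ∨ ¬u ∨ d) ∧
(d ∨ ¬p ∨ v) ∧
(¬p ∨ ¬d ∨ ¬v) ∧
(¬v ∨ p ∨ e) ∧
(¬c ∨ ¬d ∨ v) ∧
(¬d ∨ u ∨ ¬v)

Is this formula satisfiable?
No

No, the formula is not satisfiable.

No assignment of truth values to the variables can make all 18 clauses true simultaneously.

The formula is UNSAT (unsatisfiable).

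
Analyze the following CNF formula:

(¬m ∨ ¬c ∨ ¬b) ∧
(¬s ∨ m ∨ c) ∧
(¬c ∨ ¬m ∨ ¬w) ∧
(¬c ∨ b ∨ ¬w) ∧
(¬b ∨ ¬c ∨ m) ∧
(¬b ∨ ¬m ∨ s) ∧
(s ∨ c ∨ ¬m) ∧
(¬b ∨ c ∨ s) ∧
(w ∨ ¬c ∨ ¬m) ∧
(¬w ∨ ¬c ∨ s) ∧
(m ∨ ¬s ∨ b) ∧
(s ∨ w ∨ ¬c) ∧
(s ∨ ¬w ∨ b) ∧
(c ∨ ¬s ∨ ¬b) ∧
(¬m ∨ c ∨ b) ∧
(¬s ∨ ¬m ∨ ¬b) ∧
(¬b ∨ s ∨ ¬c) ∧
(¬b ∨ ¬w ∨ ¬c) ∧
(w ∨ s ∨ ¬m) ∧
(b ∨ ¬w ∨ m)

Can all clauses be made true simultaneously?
Yes

Yes, the formula is satisfiable.

One satisfying assignment is: c=False, b=False, w=False, m=False, s=False

Verification: With this assignment, all 20 clauses evaluate to true.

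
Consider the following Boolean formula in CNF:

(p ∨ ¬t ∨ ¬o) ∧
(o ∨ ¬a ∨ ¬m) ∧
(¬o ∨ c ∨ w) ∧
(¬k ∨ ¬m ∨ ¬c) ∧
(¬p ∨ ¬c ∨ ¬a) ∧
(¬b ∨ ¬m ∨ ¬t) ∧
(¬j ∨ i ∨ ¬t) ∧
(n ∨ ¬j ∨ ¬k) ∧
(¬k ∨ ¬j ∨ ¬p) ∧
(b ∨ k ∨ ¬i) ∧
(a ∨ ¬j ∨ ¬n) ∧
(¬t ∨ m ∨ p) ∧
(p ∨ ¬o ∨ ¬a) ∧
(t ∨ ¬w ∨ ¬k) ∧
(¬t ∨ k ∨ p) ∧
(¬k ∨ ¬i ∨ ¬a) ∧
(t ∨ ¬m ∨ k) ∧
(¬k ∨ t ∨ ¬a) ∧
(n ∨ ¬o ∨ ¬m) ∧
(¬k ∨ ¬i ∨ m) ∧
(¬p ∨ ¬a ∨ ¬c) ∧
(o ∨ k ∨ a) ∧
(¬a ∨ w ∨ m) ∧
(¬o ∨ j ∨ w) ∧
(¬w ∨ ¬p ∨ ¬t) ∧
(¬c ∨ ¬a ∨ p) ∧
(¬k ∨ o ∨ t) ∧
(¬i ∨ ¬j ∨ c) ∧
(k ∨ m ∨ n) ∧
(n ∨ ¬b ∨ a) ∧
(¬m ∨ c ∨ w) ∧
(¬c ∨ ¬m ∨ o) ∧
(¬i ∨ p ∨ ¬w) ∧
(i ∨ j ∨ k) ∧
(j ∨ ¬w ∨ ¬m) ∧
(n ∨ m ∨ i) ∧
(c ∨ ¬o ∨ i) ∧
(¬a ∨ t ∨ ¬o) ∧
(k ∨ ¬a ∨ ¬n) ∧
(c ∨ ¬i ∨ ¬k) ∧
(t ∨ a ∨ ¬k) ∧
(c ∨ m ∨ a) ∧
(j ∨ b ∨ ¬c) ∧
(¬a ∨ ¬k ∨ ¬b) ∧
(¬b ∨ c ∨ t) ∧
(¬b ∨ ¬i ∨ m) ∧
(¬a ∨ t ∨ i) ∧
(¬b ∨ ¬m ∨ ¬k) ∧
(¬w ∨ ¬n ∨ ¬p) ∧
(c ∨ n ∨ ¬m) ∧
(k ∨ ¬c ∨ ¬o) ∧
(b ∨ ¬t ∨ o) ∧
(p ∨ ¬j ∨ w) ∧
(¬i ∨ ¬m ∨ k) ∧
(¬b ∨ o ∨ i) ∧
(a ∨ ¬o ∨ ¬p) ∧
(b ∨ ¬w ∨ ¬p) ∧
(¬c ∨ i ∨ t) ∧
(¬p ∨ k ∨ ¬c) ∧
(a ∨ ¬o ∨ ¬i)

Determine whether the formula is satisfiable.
No

No, the formula is not satisfiable.

No assignment of truth values to the variables can make all 60 clauses true simultaneously.

The formula is UNSAT (unsatisfiable).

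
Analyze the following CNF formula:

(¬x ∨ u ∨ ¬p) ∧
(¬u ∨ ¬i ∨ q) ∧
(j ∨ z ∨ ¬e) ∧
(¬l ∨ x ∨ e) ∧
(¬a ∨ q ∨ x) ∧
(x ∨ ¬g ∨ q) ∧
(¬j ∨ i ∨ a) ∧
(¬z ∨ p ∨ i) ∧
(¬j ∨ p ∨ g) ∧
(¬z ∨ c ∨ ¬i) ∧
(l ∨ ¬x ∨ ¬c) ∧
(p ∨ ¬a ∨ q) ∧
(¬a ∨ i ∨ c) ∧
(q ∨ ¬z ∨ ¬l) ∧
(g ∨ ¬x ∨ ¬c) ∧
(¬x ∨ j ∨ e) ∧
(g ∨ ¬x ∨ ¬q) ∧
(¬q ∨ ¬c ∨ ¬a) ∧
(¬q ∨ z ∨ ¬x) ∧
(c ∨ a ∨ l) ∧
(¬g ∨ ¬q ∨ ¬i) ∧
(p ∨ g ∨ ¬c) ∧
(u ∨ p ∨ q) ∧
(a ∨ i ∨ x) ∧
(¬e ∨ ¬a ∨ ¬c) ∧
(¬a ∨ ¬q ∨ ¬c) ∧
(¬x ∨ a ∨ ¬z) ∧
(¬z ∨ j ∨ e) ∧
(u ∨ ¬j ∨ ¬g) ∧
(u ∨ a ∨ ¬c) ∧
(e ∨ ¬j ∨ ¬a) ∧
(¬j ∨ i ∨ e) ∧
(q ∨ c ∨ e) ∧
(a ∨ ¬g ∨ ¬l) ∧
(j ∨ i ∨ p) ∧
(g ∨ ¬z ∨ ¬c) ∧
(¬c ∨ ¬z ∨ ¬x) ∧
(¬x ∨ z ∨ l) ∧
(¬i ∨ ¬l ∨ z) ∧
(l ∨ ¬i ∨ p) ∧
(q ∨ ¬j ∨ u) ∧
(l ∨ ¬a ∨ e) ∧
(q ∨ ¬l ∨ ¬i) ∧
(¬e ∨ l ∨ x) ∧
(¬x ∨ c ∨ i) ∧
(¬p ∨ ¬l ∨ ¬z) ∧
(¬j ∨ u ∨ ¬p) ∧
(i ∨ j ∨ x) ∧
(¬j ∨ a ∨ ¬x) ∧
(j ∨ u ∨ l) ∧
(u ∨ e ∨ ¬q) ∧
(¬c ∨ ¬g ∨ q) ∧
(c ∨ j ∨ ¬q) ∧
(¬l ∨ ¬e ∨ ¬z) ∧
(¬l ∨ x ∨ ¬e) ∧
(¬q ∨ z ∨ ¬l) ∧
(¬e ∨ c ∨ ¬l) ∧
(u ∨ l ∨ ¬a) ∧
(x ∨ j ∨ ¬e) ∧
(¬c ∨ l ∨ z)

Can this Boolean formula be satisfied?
No

No, the formula is not satisfiable.

No assignment of truth values to the variables can make all 60 clauses true simultaneously.

The formula is UNSAT (unsatisfiable).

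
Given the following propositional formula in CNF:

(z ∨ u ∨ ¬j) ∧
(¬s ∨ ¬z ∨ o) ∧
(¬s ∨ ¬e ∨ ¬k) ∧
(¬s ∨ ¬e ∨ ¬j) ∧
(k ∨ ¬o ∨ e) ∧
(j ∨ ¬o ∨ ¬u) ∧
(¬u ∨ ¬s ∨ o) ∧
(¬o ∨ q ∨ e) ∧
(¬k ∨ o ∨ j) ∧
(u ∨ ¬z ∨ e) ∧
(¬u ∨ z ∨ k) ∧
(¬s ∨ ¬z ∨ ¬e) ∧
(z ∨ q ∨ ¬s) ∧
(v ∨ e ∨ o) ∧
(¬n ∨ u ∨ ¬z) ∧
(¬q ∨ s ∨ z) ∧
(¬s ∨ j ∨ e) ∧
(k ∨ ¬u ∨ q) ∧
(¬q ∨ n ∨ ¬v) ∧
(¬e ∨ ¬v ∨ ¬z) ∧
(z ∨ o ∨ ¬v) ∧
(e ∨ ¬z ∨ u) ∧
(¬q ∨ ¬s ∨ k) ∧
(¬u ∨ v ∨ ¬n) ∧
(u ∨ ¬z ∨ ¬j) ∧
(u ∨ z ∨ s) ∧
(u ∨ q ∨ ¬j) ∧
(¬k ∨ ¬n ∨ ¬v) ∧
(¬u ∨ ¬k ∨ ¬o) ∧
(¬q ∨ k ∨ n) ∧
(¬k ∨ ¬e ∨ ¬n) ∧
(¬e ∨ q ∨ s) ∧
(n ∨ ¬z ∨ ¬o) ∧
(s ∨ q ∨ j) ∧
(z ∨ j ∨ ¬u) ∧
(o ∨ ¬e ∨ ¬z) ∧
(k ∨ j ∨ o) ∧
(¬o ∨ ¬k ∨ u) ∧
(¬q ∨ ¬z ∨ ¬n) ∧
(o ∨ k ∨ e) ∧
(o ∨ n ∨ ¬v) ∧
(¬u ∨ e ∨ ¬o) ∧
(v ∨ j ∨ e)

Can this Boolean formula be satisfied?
No

No, the formula is not satisfiable.

No assignment of truth values to the variables can make all 43 clauses true simultaneously.

The formula is UNSAT (unsatisfiable).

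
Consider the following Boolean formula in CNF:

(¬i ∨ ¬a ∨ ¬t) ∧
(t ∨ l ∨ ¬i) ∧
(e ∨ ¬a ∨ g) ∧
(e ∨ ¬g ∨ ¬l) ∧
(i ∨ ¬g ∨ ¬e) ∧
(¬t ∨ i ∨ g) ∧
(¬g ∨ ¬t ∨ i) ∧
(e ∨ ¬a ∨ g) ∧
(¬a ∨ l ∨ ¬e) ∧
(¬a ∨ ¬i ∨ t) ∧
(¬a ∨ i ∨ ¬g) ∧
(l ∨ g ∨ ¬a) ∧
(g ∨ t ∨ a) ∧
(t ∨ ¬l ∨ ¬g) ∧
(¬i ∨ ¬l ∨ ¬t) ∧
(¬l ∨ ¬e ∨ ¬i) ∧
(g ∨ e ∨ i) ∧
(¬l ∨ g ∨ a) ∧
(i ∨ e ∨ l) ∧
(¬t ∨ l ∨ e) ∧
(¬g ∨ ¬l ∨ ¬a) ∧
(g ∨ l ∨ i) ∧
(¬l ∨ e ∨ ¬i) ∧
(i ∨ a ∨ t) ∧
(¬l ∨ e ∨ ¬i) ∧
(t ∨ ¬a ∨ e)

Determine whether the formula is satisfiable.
Yes

Yes, the formula is satisfiable.

One satisfying assignment is: e=True, g=False, t=False, i=False, a=True, l=True

Verification: With this assignment, all 26 clauses evaluate to true.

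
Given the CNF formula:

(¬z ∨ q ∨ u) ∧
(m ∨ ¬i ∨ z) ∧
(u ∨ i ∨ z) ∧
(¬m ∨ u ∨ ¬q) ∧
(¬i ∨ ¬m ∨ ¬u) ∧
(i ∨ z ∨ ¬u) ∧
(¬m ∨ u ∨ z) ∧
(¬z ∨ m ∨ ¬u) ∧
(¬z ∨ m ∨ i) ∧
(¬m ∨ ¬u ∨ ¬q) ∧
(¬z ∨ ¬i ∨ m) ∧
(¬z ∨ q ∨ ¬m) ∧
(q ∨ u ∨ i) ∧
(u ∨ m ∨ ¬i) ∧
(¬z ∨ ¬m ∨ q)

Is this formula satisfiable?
No

No, the formula is not satisfiable.

No assignment of truth values to the variables can make all 15 clauses true simultaneously.

The formula is UNSAT (unsatisfiable).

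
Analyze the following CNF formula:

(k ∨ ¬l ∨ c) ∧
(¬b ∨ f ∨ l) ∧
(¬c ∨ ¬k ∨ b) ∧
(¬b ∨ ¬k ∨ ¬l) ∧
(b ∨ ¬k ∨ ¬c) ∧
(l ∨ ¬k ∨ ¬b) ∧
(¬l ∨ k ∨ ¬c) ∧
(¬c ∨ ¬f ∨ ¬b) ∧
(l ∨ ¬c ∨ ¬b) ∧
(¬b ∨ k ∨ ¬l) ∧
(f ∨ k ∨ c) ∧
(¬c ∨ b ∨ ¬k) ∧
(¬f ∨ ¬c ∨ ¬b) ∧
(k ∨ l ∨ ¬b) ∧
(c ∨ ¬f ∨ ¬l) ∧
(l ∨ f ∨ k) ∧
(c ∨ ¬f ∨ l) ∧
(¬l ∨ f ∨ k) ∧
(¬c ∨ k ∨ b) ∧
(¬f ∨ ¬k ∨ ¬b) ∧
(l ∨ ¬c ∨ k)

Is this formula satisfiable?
Yes

Yes, the formula is satisfiable.

One satisfying assignment is: b=False, f=False, c=False, l=False, k=True

Verification: With this assignment, all 21 clauses evaluate to true.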